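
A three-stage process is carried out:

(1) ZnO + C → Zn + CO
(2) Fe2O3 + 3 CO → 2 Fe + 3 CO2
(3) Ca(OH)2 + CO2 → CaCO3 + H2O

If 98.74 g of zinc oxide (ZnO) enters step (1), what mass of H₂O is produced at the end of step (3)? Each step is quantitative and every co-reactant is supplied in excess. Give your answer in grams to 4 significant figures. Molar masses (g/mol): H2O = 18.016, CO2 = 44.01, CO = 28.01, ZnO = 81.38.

n(ZnO) = 98.74 / 81.38 = 1.2133 mol.
Reaction (1): ZnO→CO ratio 1:1 ⇒ n(CO) = 1.2133 mol.
Reaction (2): CO→CO2 ratio 3:3 ⇒ n(CO2) = 1.2133 mol.
Reaction (3): CO2→H2O ratio 1:1 ⇒ n(H2O) = 1.2133 mol.
Mass of H2O = 1.2133 × 18.016 = 21.859 g.

21.86 g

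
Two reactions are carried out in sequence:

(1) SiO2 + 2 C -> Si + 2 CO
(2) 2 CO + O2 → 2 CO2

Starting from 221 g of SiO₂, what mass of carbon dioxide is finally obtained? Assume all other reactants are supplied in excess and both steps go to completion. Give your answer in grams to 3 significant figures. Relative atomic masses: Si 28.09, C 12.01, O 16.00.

M(SiO2) = 28.09 + 2(16.00) = 60.09 g/mol.
M(CO2) = 12.01 + 2(16.00) = 44.01 g/mol.
n(SiO2) = 221.0 / 60.09 = 3.678 mol.
Step 1 gives a 1:2 ratio of SiO2 to CO, so n(CO) = 7.356 mol.
In step 2 the CO:CO2 ratio is 2:2, so n(CO2) = 7.356 mol.
Mass of CO2 = 7.356 × 44.01 = 323.7 g.

324 g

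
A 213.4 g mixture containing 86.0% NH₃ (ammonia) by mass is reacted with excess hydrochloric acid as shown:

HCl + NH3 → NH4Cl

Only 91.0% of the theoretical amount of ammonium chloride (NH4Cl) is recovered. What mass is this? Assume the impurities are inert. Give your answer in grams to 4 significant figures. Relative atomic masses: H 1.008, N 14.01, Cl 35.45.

524.5 g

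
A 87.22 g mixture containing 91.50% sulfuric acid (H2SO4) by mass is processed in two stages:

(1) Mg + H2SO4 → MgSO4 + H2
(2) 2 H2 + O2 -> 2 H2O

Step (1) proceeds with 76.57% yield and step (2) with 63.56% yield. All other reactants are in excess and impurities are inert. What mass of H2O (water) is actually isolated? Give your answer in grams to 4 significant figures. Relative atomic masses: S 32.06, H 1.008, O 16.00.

7.135 g

Pure H2SO4 = 87.22 × 0.9150 = 79.806 g.
M(H2SO4) = 2(1.008) + 32.06 + 4(16.00) = 98.076 g/mol.
M(H2O) = 2(1.008) + 16.00 = 18.016 g/mol.
n(H2SO4) = 79.806 / 98.076 = 0.81372 mol.
Step 1 (H2SO4:H2 = 1:1): theoretical n(H2) = 0.81372 mol; at 76.57% yield, n(H2) = 0.62306 mol.
Step 2 (H2:H2O = 2:2): theoretical n(H2O) = 0.62306 mol, so theoretical mass = 0.62306 × 18.016 = 11.225 g.
At 63.56% yield, actual mass of H2O = 11.225 × 0.6356 = 7.1347 g.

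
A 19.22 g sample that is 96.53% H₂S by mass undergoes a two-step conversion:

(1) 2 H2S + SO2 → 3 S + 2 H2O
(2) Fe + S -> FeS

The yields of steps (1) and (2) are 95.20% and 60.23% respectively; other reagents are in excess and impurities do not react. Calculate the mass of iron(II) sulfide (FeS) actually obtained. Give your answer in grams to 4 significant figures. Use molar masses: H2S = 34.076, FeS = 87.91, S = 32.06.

41.17 g

Pure H2S = 19.22 × 0.9653 = 18.553 g.
n(H2S) = 18.553 / 34.076 = 0.54446 mol.
Step 1 (H2S:S = 2:3): theoretical n(S) = 0.81669 mol; at 95.20% yield, n(S) = 0.77749 mol.
Step 2 (S:FeS = 1:1): theoretical n(FeS) = 0.77749 mol, so theoretical mass = 0.77749 × 87.91 = 68.349 g.
At 60.23% yield, actual mass of FeS = 68.349 × 0.6023 = 41.167 g.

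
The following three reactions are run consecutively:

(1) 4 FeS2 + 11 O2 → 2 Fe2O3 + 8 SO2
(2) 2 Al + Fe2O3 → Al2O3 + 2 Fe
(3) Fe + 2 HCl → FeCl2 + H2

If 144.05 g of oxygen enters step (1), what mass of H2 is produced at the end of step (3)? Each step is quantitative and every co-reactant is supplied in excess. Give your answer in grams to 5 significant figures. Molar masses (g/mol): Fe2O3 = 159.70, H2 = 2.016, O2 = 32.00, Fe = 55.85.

3.3001 g

n(O2) = 144.05 / 32.00 = 4.50156 mol.
Reaction (1): O2→Fe2O3 ratio 11:2 ⇒ n(Fe2O3) = 0.818466 mol.
Reaction (2): Fe2O3→Fe ratio 1:2 ⇒ n(Fe) = 1.63693 mol.
Reaction (3): Fe→H2 ratio 1:1 ⇒ n(H2) = 1.63693 mol.
Mass of H2 = 1.63693 × 2.016 = 3.30005 g.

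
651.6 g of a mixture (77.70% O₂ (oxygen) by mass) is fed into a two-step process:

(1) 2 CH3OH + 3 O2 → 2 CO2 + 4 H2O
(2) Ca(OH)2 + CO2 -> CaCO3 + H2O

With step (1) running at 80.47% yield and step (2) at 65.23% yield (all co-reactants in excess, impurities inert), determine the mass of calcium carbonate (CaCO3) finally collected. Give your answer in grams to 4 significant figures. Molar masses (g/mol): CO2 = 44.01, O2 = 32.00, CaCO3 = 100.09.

Pure O2 = 651.6 × 0.7770 = 506.29 g.
n(O2) = 506.29 / 32.00 = 15.822 mol.
Step 1 (O2:CO2 = 3:2): theoretical n(CO2) = 10.548 mol; at 80.47% yield, n(CO2) = 8.4878 mol.
Step 2 (CO2:CaCO3 = 1:1): theoretical n(CaCO3) = 8.4878 mol, so theoretical mass = 8.4878 × 100.09 = 849.54 g.
At 65.23% yield, actual mass of CaCO3 = 849.54 × 0.6523 = 554.16 g.

554.2 g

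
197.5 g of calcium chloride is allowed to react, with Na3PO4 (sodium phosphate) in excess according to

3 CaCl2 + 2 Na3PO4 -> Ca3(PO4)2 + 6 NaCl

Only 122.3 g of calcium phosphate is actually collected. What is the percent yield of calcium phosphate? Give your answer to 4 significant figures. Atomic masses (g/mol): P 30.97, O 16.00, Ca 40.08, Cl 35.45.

M(CaCl2) = 40.08 + 2(35.45) = 110.98 g/mol.
M(Ca3(PO4)2) = 3(40.08) + 2(30.97) + 8(16.00) = 310.18 g/mol.
n(CaCl2) = 197.50 g / 110.98 g/mol = 1.7796 mol.
From the equation the CaCl2:Ca3(PO4)2 mole ratio is 3:1, so n(Ca3(PO4)2) = 1.7796 × 1/3 = 0.59320 mol.
Mass of Ca3(PO4)2 = 0.59320 mol × 310.18 g/mol = 184.00 g.
This is the theoretical yield. Percent yield = 122.3 g / 184.00 g × 100% = 66.468%.

66.47 %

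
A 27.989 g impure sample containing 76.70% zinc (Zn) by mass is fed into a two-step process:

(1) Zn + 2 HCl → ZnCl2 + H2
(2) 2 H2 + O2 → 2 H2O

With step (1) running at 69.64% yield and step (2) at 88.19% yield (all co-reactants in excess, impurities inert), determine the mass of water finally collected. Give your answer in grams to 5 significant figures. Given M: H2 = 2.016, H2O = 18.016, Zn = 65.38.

3.6331 g

Pure Zn = 27.989 × 0.7670 = 21.4676 g.
n(Zn) = 21.4676 / 65.38 = 0.328351 mol.
Step 1 (Zn:H2 = 1:1): theoretical n(H2) = 0.328351 mol; at 69.64% yield, n(H2) = 0.228663 mol.
Step 2 (H2:H2O = 2:2): theoretical n(H2O) = 0.228663 mol, so theoretical mass = 0.228663 × 18.016 = 4.11960 g.
At 88.19% yield, actual mass of H2O = 4.11960 × 0.8819 = 3.63307 g.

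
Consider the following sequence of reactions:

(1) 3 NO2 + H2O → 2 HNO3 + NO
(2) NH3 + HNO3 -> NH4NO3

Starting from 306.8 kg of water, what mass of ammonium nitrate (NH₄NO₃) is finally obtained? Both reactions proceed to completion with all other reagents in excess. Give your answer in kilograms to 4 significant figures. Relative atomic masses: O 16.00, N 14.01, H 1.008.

2726 kg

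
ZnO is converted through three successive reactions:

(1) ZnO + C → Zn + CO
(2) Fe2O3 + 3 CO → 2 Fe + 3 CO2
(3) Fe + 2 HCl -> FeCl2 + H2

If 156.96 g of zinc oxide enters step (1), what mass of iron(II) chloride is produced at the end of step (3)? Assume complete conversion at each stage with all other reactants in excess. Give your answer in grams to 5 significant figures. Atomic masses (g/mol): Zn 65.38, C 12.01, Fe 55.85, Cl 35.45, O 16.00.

M(ZnO) = 65.38 + 16.00 = 81.38 g/mol.
M(FeCl2) = 55.85 + 2(35.45) = 126.75 g/mol.
n(ZnO) = 156.96 / 81.38 = 1.92873 mol.
Reaction (1): ZnO→CO ratio 1:1 ⇒ n(CO) = 1.92873 mol.
Reaction (2): CO→Fe ratio 3:2 ⇒ n(Fe) = 1.28582 mol.
Reaction (3): Fe→FeCl2 ratio 1:1 ⇒ n(FeCl2) = 1.28582 mol.
Mass of FeCl2 = 1.28582 × 126.75 = 162.978 g.

162.98 g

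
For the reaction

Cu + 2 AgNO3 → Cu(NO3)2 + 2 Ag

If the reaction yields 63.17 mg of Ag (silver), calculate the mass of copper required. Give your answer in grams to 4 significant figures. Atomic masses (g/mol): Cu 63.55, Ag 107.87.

M(Ag) = 107.87 g/mol.
M(Cu) = 63.55 g/mol.
Convert: 63.17 mg = 0.063170 g.
n(Ag) = 0.063170 g / 107.87 g/mol = 0.00058561 mol.
From the equation the Ag:Cu mole ratio is 2:1, so n(Cu) = 0.00058561 × 1/2 = 0.00029281 mol.
Mass of Cu = 0.00029281 mol × 63.55 g/mol = 0.018608 g.

0.01861 g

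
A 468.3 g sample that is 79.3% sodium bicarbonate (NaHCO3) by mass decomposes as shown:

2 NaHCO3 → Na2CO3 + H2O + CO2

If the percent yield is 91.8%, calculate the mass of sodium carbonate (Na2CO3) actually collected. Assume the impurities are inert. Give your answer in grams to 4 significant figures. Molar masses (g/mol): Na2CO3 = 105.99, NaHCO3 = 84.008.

Pure NaHCO3 available = 468.3 g × 0.793 = 371.36 g.
n(NaHCO3) = 371.36 g / 84.008 g/mol = 4.4206 mol.
From the equation the NaHCO3:Na2CO3 mole ratio is 2:1, so n(Na2CO3) = 4.4206 × 1/2 = 2.2103 mol.
Mass of Na2CO3 = 2.2103 mol × 105.99 g/mol = 234.27 g.
Actual mass collected = 234.27 g × 0.918 = 215.06 g.

215.1 g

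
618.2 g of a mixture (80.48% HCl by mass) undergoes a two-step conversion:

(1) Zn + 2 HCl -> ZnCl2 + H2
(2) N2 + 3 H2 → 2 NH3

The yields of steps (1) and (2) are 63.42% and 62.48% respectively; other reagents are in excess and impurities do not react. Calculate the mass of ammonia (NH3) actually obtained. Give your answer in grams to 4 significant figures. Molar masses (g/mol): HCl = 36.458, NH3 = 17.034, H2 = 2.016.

Pure HCl = 618.2 × 0.8048 = 497.53 g.
n(HCl) = 497.53 / 36.458 = 13.647 mol.
Step 1 (HCl:H2 = 2:1): theoretical n(H2) = 6.8233 mol; at 63.42% yield, n(H2) = 4.3273 mol.
Step 2 (H2:NH3 = 3:2): theoretical n(NH3) = 2.8849 mol, so theoretical mass = 2.8849 × 17.034 = 49.141 g.
At 62.48% yield, actual mass of NH3 = 49.141 × 0.6248 = 30.703 g.

30.70 g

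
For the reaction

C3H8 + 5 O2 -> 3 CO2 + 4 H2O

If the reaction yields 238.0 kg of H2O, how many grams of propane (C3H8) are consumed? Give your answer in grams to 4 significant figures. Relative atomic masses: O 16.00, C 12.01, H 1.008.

145600 g

M(H2O) = 2(1.008) + 16.00 = 18.016 g/mol.
M(C3H8) = 3(12.01) + 8(1.008) = 44.094 g/mol.
Convert: 238.0 kg = 238000 g.
n(H2O) = 238000 g / 18.016 g/mol = 13210 mol.
From the equation the H2O:C3H8 mole ratio is 4:1, so n(C3H8) = 13210 × 1/4 = 3302.6 mol.
Mass of C3H8 = 3302.6 mol × 44.094 g/mol = 145630 g.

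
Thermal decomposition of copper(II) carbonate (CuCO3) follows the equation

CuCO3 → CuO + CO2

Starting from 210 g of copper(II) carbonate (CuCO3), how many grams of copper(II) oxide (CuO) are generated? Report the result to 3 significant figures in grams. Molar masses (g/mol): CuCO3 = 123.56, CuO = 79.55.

n(CuCO3) = 210.0 g / 123.56 g/mol = 1.700 mol.
From the equation the CuCO3:CuO mole ratio is 1:1, so n(CuO) = 1.700 × 1/1 = 1.700 mol.
Mass of CuO = 1.700 mol × 79.55 g/mol = 135.2 g.

135 g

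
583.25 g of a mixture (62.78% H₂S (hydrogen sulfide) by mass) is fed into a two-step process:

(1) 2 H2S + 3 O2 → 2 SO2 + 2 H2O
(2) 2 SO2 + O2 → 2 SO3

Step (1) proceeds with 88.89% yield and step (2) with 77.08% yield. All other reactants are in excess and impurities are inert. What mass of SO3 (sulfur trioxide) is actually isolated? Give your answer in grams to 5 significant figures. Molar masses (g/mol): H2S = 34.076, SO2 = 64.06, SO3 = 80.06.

Pure H2S = 583.25 × 0.6278 = 366.164 g.
n(H2S) = 366.164 / 34.076 = 10.7455 mol.
Step 1 (H2S:SO2 = 2:2): theoretical n(SO2) = 10.7455 mol; at 88.89% yield, n(SO2) = 9.55169 mol.
Step 2 (SO2:SO3 = 2:2): theoretical n(SO3) = 9.55169 mol, so theoretical mass = 9.55169 × 80.06 = 764.709 g.
At 77.08% yield, actual mass of SO3 = 764.709 × 0.7708 = 589.437 g.

589.44 g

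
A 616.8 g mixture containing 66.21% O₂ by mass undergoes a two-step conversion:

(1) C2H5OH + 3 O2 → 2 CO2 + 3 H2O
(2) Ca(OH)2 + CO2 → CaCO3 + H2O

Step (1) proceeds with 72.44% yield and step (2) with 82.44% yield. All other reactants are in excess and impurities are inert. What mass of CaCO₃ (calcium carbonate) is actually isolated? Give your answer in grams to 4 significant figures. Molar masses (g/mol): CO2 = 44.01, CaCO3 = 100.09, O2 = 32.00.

Pure O2 = 616.8 × 0.6621 = 408.38 g.
n(O2) = 408.38 / 32.00 = 12.762 mol.
Step 1 (O2:CO2 = 3:2): theoretical n(CO2) = 8.5080 mol; at 72.44% yield, n(CO2) = 6.1632 mol.
Step 2 (CO2:CaCO3 = 1:1): theoretical n(CaCO3) = 6.1632 mol, so theoretical mass = 6.1632 × 100.09 = 616.87 g.
At 82.44% yield, actual mass of CaCO3 = 616.87 × 0.8244 = 508.55 g.

508.6 g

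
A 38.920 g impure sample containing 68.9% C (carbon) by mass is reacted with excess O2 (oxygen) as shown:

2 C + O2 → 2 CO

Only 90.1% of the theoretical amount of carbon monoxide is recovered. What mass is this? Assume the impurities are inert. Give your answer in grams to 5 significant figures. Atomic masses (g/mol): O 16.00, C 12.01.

Pure C available = 38.920 g × 0.689 = 26.8159 g.
M(C) = 12.01 g/mol.
M(CO) = 12.01 + 16.00 = 28.01 g/mol.
n(C) = 26.8159 g / 12.01 g/mol = 2.23280 mol.
From the equation the C:CO mole ratio is 2:2, so n(CO) = 2.23280 × 2/2 = 2.23280 mol.
Mass of CO = 2.23280 mol × 28.01 g/mol = 62.5406 g.
Actual mass collected = 62.5406 g × 0.901 = 56.3491 g.

56.349 g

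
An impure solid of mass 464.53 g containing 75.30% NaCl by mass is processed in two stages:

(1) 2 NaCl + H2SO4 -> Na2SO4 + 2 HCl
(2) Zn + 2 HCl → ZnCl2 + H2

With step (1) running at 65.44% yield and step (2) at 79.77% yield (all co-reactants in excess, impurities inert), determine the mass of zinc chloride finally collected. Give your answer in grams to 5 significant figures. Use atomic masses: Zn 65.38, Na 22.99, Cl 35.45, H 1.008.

212.90 g

Pure NaCl = 464.53 × 0.7530 = 349.791 g.
M(NaCl) = 22.99 + 35.45 = 58.44 g/mol.
M(ZnCl2) = 65.38 + 2(35.45) = 136.28 g/mol.
n(NaCl) = 349.791 / 58.44 = 5.98547 mol.
Step 1 (NaCl:HCl = 2:2): theoretical n(HCl) = 5.98547 mol; at 65.44% yield, n(HCl) = 3.91689 mol.
Step 2 (HCl:ZnCl2 = 2:1): theoretical n(ZnCl2) = 1.95845 mol, so theoretical mass = 1.95845 × 136.28 = 266.897 g.
At 79.77% yield, actual mass of ZnCl2 = 266.897 × 0.7977 = 212.904 g.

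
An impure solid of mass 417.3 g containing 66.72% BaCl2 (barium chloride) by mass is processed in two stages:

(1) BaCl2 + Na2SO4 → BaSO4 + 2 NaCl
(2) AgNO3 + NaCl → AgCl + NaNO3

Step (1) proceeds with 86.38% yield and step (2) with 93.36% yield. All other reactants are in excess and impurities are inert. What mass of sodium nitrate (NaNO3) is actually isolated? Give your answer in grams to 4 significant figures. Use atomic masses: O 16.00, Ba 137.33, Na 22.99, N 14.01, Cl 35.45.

Pure BaCl2 = 417.3 × 0.6672 = 278.42 g.
M(BaCl2) = 137.33 + 2(35.45) = 208.23 g/mol.
M(NaNO3) = 22.99 + 14.01 + 3(16.00) = 85.00 g/mol.
n(BaCl2) = 278.42 / 208.23 = 1.3371 mol.
Step 1 (BaCl2:NaCl = 1:2): theoretical n(NaCl) = 2.6742 mol; at 86.38% yield, n(NaCl) = 2.3100 mol.
Step 2 (NaCl:NaNO3 = 1:1): theoretical n(NaNO3) = 2.3100 mol, so theoretical mass = 2.3100 × 85.00 = 196.35 g.
At 93.36% yield, actual mass of NaNO3 = 196.35 × 0.9336 = 183.31 g.

183.3 g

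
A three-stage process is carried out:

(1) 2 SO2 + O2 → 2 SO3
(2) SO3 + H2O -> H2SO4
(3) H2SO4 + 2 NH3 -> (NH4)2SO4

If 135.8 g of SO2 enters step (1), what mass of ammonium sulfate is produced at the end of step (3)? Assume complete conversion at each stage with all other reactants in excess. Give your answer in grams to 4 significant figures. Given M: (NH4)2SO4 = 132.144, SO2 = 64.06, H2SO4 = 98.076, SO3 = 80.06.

280.1 g

n(SO2) = 135.8 / 64.06 = 2.1199 mol.
Reaction (1): SO2→SO3 ratio 2:2 ⇒ n(SO3) = 2.1199 mol.
Reaction (2): SO3→H2SO4 ratio 1:1 ⇒ n(H2SO4) = 2.1199 mol.
Reaction (3): H2SO4→(NH4)2SO4 ratio 1:1 ⇒ n((NH4)2SO4) = 2.1199 mol.
Mass of (NH4)2SO4 = 2.1199 × 132.144 = 280.13 g.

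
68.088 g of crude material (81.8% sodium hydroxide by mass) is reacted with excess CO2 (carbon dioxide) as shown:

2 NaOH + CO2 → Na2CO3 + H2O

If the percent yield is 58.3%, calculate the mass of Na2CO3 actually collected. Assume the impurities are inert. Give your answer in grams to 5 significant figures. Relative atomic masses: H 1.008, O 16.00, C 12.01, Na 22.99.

43.022 g

Pure NaOH available = 68.088 g × 0.818 = 55.6960 g.
M(NaOH) = 22.99 + 16.00 + 1.008 = 39.998 g/mol.
M(Na2CO3) = 2(22.99) + 12.01 + 3(16.00) = 105.99 g/mol.
n(NaOH) = 55.6960 g / 39.998 g/mol = 1.39247 mol.
From the equation the NaOH:Na2CO3 mole ratio is 2:1, so n(Na2CO3) = 1.39247 × 1/2 = 0.696235 mol.
Mass of Na2CO3 = 0.696235 mol × 105.99 g/mol = 73.7939 g.
Actual mass collected = 73.7939 g × 0.583 = 43.0218 g.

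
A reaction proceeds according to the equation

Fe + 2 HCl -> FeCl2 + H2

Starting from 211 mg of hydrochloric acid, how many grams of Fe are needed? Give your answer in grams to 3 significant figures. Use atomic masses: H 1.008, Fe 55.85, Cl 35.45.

0.162 g

M(HCl) = 1.008 + 35.45 = 36.458 g/mol.
M(Fe) = 55.85 g/mol.
Convert: 211 mg = 0.2110 g.
n(HCl) = 0.2110 g / 36.458 g/mol = 0.005787 mol.
From the equation the HCl:Fe mole ratio is 2:1, so n(Fe) = 0.005787 × 1/2 = 0.002894 mol.
Mass of Fe = 0.002894 mol × 55.85 g/mol = 0.1616 g.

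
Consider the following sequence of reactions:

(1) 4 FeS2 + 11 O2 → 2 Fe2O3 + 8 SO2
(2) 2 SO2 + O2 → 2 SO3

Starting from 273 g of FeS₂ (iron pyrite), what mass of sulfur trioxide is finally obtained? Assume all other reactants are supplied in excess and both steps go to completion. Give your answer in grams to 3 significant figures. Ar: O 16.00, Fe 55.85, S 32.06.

364 g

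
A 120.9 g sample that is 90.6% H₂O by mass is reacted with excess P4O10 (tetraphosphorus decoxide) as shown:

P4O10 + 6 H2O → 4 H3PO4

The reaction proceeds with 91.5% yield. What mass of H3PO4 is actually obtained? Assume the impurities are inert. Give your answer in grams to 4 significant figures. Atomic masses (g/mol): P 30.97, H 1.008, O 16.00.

363.4 g

Pure H2O available = 120.9 g × 0.906 = 109.54 g.
M(H2O) = 2(1.008) + 16.00 = 18.016 g/mol.
M(H3PO4) = 3(1.008) + 30.97 + 4(16.00) = 97.994 g/mol.
n(H2O) = 109.54 g / 18.016 g/mol = 6.0799 mol.
From the equation the H2O:H3PO4 mole ratio is 6:4, so n(H3PO4) = 6.0799 × 4/6 = 4.0533 mol.
Mass of H3PO4 = 4.0533 mol × 97.994 g/mol = 397.20 g.
Actual mass collected = 397.20 g × 0.915 = 363.43 g.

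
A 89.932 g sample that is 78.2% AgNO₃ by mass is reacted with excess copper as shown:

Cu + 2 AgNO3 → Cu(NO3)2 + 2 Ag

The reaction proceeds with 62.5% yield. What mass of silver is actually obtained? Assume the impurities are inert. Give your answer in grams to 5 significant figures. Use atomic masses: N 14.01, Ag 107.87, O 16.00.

27.910 g

Pure AgNO3 available = 89.932 g × 0.782 = 70.3268 g.
M(AgNO3) = 107.87 + 14.01 + 3(16.00) = 169.88 g/mol.
M(Ag) = 107.87 g/mol.
n(AgNO3) = 70.3268 g / 169.88 g/mol = 0.413979 mol.
From the equation the AgNO3:Ag mole ratio is 2:2, so n(Ag) = 0.413979 × 2/2 = 0.413979 mol.
Mass of Ag = 0.413979 mol × 107.87 g/mol = 44.6560 g.
Actual mass collected = 44.6560 g × 0.625 = 27.9100 g.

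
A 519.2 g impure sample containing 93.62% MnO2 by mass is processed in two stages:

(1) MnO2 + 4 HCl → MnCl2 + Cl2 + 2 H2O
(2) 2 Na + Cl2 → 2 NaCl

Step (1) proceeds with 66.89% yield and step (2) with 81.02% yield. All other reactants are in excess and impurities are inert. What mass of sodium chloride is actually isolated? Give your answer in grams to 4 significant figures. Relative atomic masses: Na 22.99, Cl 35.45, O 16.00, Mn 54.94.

354.1 g

Pure MnO2 = 519.2 × 0.9362 = 486.08 g.
M(MnO2) = 54.94 + 2(16.00) = 86.94 g/mol.
M(NaCl) = 22.99 + 35.45 = 58.44 g/mol.
n(MnO2) = 486.08 / 86.94 = 5.5909 mol.
Step 1 (MnO2:Cl2 = 1:1): theoretical n(Cl2) = 5.5909 mol; at 66.89% yield, n(Cl2) = 3.7398 mol.
Step 2 (Cl2:NaCl = 1:2): theoretical n(NaCl) = 7.4795 mol, so theoretical mass = 7.4795 × 58.44 = 437.10 g.
At 81.02% yield, actual mass of NaCl = 437.10 × 0.8102 = 354.14 g.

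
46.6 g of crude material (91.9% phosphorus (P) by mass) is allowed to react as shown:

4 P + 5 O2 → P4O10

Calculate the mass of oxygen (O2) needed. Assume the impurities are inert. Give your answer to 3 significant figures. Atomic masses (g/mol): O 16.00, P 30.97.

55.3 g

Mass of pure P = 46.6 g × 0.919 = 42.83 g.
M(P) = 30.97 g/mol.
M(O2) = 2(16.00) = 32.00 g/mol.
n(P) = 42.83 g / 30.97 g/mol = 1.383 mol.
From the equation the P:O2 mole ratio is 4:5, so n(O2) = 1.383 × 5/4 = 1.729 mol.
Mass of O2 = 1.729 mol × 32.00 g/mol = 55.31 g.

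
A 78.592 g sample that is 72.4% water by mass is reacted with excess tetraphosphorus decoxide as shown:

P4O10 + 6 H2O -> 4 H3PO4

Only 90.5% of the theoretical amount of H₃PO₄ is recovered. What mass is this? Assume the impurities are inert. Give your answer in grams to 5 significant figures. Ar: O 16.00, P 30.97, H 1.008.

Pure H2O available = 78.592 g × 0.724 = 56.9006 g.
M(H2O) = 2(1.008) + 16.00 = 18.016 g/mol.
M(H3PO4) = 3(1.008) + 30.97 + 4(16.00) = 97.994 g/mol.
n(H2O) = 56.9006 g / 18.016 g/mol = 3.15834 mol.
From the equation the H2O:H3PO4 mole ratio is 6:4, so n(H3PO4) = 3.15834 × 4/6 = 2.10556 mol.
Mass of H3PO4 = 2.10556 mol × 97.994 g/mol = 206.332 g.
Actual mass collected = 206.332 g × 0.905 = 186.731 g.

186.73 g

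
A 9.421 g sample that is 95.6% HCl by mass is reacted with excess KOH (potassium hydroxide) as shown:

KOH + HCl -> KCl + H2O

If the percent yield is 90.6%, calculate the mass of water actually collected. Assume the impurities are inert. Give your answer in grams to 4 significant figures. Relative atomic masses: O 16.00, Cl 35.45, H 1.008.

4.032 g

Pure HCl available = 9.421 g × 0.956 = 9.0065 g.
M(HCl) = 1.008 + 35.45 = 36.458 g/mol.
M(H2O) = 2(1.008) + 16.00 = 18.016 g/mol.
n(HCl) = 9.0065 g / 36.458 g/mol = 0.24704 mol.
From the equation the HCl:H2O mole ratio is 1:1, so n(H2O) = 0.24704 × 1/1 = 0.24704 mol.
Mass of H2O = 0.24704 mol × 18.016 g/mol = 4.4506 g.
Actual mass collected = 4.4506 g × 0.906 = 4.0323 g.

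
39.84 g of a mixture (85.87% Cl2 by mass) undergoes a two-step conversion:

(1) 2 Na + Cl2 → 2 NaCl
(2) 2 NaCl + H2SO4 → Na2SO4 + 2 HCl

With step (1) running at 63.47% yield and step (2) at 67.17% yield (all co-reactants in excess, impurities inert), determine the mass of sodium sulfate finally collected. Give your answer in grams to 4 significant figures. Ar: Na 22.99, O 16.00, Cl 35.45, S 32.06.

Pure Cl2 = 39.84 × 0.8587 = 34.211 g.
M(Cl2) = 2(35.45) = 70.90 g/mol.
M(Na2SO4) = 2(22.99) + 32.06 + 4(16.00) = 142.04 g/mol.
n(Cl2) = 34.211 / 70.90 = 0.48252 mol.
Step 1 (Cl2:NaCl = 1:2): theoretical n(NaCl) = 0.96504 mol; at 63.47% yield, n(NaCl) = 0.61251 mol.
Step 2 (NaCl:Na2SO4 = 2:1): theoretical n(Na2SO4) = 0.30625 mol, so theoretical mass = 0.30625 × 142.04 = 43.500 g.
At 67.17% yield, actual mass of Na2SO4 = 43.500 × 0.6717 = 29.219 g.

29.22 g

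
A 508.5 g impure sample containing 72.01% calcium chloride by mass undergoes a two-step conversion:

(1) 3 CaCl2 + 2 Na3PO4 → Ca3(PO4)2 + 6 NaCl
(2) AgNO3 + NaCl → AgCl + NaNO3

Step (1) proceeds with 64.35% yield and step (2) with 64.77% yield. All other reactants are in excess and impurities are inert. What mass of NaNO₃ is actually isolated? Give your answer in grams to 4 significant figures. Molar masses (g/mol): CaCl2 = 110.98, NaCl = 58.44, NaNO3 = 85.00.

Pure CaCl2 = 508.5 × 0.7201 = 366.17 g.
n(CaCl2) = 366.17 / 110.98 = 3.2994 mol.
Step 1 (CaCl2:NaCl = 3:6): theoretical n(NaCl) = 6.5989 mol; at 64.35% yield, n(NaCl) = 4.2464 mol.
Step 2 (NaCl:NaNO3 = 1:1): theoretical n(NaNO3) = 4.2464 mol, so theoretical mass = 4.2464 × 85.00 = 360.94 g.
At 64.77% yield, actual mass of NaNO3 = 360.94 × 0.6477 = 233.78 g.

233.8 g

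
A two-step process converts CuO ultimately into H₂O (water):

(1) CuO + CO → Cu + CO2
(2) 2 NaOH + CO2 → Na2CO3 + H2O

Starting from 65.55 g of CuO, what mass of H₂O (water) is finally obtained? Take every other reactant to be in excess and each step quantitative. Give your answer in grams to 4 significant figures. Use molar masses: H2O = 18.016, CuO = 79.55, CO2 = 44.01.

14.85 g

n(CuO) = 65.550 / 79.55 = 0.82401 mol.
Step 1 gives a 1:1 ratio of CuO to CO2, so n(CO2) = 0.82401 mol.
In step 2 the CO2:H2O ratio is 1:1, so n(H2O) = 0.82401 mol.
Mass of H2O = 0.82401 × 18.016 = 14.845 g.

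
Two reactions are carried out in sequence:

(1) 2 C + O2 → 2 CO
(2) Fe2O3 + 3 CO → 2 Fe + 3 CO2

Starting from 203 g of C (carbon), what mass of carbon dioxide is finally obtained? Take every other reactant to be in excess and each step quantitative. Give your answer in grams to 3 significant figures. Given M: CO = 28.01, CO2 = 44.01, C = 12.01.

n(C) = 203.0 / 12.01 = 16.90 mol.
Step 1 gives a 2:2 ratio of C to CO, so n(CO) = 16.90 mol.
In step 2 the CO:CO2 ratio is 3:3, so n(CO2) = 16.90 mol.
Mass of CO2 = 16.90 × 44.01 = 743.9 g.

744 g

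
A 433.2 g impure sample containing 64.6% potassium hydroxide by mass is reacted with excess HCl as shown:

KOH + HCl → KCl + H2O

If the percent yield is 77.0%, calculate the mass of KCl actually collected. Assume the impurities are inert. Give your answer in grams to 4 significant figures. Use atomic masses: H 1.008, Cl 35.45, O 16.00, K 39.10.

Pure KOH available = 433.2 g × 0.646 = 279.85 g.
M(KOH) = 39.10 + 16.00 + 1.008 = 56.108 g/mol.
M(KCl) = 39.10 + 35.45 = 74.55 g/mol.
n(KOH) = 279.85 g / 56.108 g/mol = 4.9877 mol.
From the equation the KOH:KCl mole ratio is 1:1, so n(KCl) = 4.9877 × 1/1 = 4.9877 mol.
Mass of KCl = 4.9877 mol × 74.55 g/mol = 371.83 g.
Actual mass collected = 371.83 g × 0.770 = 286.31 g.

286.3 g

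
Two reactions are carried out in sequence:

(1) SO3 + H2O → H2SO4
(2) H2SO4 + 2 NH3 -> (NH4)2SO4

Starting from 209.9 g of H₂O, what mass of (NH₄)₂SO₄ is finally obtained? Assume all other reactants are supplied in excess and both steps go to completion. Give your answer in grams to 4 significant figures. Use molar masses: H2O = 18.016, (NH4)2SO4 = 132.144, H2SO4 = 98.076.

n(H2O) = 209.90 / 18.016 = 11.651 mol.
Step 1 gives a 1:1 ratio of H2O to H2SO4, so n(H2SO4) = 11.651 mol.
In step 2 the H2SO4:(NH4)2SO4 ratio is 1:1, so n((NH4)2SO4) = 11.651 mol.
Mass of (NH4)2SO4 = 11.651 × 132.144 = 1539.6 g.

1540 g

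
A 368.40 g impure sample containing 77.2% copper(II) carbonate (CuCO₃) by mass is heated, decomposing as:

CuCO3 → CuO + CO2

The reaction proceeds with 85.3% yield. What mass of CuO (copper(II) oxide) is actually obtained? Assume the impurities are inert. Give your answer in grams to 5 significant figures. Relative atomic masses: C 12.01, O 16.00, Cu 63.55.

Pure CuCO3 available = 368.40 g × 0.772 = 284.405 g.
M(CuCO3) = 63.55 + 12.01 + 3(16.00) = 123.56 g/mol.
M(CuO) = 63.55 + 16.00 = 79.55 g/mol.
n(CuCO3) = 284.405 g / 123.56 g/mol = 2.30175 mol.
From the equation the CuCO3:CuO mole ratio is 1:1, so n(CuO) = 2.30175 × 1/1 = 2.30175 mol.
Mass of CuO = 2.30175 mol × 79.55 g/mol = 183.105 g.
Actual mass collected = 183.105 g × 0.853 = 156.188 g.

156.19 g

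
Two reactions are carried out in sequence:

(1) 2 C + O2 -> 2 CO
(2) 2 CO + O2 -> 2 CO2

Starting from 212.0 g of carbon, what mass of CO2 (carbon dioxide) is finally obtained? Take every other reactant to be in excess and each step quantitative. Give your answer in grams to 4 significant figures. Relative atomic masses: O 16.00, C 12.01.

M(C) = 12.01 g/mol.
M(CO2) = 12.01 + 2(16.00) = 44.01 g/mol.
n(C) = 212.00 / 12.01 = 17.652 mol.
Step 1 gives a 2:2 ratio of C to CO, so n(CO) = 17.652 mol.
In step 2 the CO:CO2 ratio is 2:2, so n(CO2) = 17.652 mol.
Mass of CO2 = 17.652 × 44.01 = 776.86 g.

776.9 g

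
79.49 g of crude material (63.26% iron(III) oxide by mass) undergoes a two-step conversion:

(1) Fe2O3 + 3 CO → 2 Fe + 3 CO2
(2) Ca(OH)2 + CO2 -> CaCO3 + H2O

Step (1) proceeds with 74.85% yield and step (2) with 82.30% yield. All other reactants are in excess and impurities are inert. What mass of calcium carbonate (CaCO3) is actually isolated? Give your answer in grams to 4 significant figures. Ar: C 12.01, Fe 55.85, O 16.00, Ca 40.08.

58.24 g

Pure Fe2O3 = 79.49 × 0.6326 = 50.285 g.
M(Fe2O3) = 2(55.85) + 3(16.00) = 159.70 g/mol.
M(CaCO3) = 40.08 + 12.01 + 3(16.00) = 100.09 g/mol.
n(Fe2O3) = 50.285 / 159.70 = 0.31487 mol.
Step 1 (Fe2O3:CO2 = 1:3): theoretical n(CO2) = 0.94462 mol; at 74.85% yield, n(CO2) = 0.70705 mol.
Step 2 (CO2:CaCO3 = 1:1): theoretical n(CaCO3) = 0.70705 mol, so theoretical mass = 0.70705 × 100.09 = 70.769 g.
At 82.30% yield, actual mass of CaCO3 = 70.769 × 0.8230 = 58.243 g.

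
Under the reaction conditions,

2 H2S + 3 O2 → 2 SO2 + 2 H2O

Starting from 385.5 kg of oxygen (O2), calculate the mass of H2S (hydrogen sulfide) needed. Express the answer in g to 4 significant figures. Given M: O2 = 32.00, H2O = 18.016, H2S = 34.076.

273700 g

Convert: 385.5 kg = 385500 g.
n(O2) = 385500 g / 32.00 g/mol = 12047 mol.
From the equation the O2:H2S mole ratio is 3:2, so n(H2S) = 12047 × 2/3 = 8031.2 mol.
Mass of H2S = 8031.2 mol × 34.076 g/mol = 273670 g.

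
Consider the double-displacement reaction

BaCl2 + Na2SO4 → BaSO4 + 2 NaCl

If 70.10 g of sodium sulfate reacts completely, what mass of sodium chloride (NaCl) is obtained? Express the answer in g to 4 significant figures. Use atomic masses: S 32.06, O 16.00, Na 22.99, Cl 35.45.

M(Na2SO4) = 2(22.99) + 32.06 + 4(16.00) = 142.04 g/mol.
M(NaCl) = 22.99 + 35.45 = 58.44 g/mol.
n(Na2SO4) = 70.100 g / 142.04 g/mol = 0.49352 mol.
From the equation the Na2SO4:NaCl mole ratio is 1:2, so n(NaCl) = 0.49352 × 2/1 = 0.98705 mol.
Mass of NaCl = 0.98705 mol × 58.44 g/mol = 57.683 g.

57.68 g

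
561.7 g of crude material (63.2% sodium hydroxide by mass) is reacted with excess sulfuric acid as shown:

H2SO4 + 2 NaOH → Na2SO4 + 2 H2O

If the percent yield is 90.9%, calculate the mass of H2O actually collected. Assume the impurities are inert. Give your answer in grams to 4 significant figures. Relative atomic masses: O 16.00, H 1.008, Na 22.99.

145.3 g

Pure NaOH available = 561.7 g × 0.632 = 354.99 g.
M(NaOH) = 22.99 + 16.00 + 1.008 = 39.998 g/mol.
M(H2O) = 2(1.008) + 16.00 = 18.016 g/mol.
n(NaOH) = 354.99 g / 39.998 g/mol = 8.8753 mol.
From the equation the NaOH:H2O mole ratio is 2:2, so n(H2O) = 8.8753 × 2/2 = 8.8753 mol.
Mass of H2O = 8.8753 mol × 18.016 g/mol = 159.90 g.
Actual mass collected = 159.90 g × 0.909 = 145.35 g.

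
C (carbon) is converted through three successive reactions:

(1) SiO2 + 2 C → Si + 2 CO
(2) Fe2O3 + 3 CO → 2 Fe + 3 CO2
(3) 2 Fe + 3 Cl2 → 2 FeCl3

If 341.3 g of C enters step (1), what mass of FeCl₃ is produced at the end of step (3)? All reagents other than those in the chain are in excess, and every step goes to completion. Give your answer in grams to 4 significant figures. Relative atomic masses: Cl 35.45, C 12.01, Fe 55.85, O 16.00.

3073 g

M(C) = 12.01 g/mol.
M(FeCl3) = 55.85 + 3(35.45) = 162.20 g/mol.
n(C) = 341.3 / 12.01 = 28.418 mol.
Reaction (1): C→CO ratio 2:2 ⇒ n(CO) = 28.418 mol.
Reaction (2): CO→Fe ratio 3:2 ⇒ n(Fe) = 18.945 mol.
Reaction (3): Fe→FeCl3 ratio 2:2 ⇒ n(FeCl3) = 18.945 mol.
Mass of FeCl3 = 18.945 × 162.20 = 3072.9 g.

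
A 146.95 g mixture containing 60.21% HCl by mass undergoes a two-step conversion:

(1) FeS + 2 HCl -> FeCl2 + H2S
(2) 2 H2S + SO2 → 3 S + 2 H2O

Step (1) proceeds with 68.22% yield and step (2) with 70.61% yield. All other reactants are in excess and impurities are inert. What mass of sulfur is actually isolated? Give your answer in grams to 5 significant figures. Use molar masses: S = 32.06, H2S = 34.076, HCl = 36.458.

28.109 g

Pure HCl = 146.95 × 0.6021 = 88.4786 g.
n(HCl) = 88.4786 / 36.458 = 2.42686 mol.
Step 1 (HCl:H2S = 2:1): theoretical n(H2S) = 1.21343 mol; at 68.22% yield, n(H2S) = 0.827803 mol.
Step 2 (H2S:S = 2:3): theoretical n(S) = 1.24170 mol, so theoretical mass = 1.24170 × 32.06 = 39.8091 g.
At 70.61% yield, actual mass of S = 39.8091 × 0.7061 = 28.1092 g.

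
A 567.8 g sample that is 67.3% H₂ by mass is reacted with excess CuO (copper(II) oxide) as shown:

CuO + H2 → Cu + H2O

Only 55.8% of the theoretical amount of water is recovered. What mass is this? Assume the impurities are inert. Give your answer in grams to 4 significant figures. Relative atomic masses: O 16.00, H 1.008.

Pure H2 available = 567.8 g × 0.673 = 382.13 g.
M(H2) = 2(1.008) = 2.016 g/mol.
M(H2O) = 2(1.008) + 16.00 = 18.016 g/mol.
n(H2) = 382.13 g / 2.016 g/mol = 189.55 mol.
From the equation the H2:H2O mole ratio is 1:1, so n(H2O) = 189.55 × 1/1 = 189.55 mol.
Mass of H2O = 189.55 mol × 18.016 g/mol = 3414.9 g.
Actual mass collected = 3414.9 g × 0.558 = 1905.5 g.

1906 g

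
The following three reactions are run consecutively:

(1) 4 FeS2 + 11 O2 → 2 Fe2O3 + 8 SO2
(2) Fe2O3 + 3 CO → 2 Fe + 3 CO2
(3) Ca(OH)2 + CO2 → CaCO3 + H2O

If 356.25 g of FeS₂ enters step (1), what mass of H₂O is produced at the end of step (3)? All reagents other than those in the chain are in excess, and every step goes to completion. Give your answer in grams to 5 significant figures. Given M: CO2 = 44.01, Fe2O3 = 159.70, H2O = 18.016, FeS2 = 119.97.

80.248 g

n(FeS2) = 356.25 / 119.97 = 2.96949 mol.
Reaction (1): FeS2→Fe2O3 ratio 4:2 ⇒ n(Fe2O3) = 1.48475 mol.
Reaction (2): Fe2O3→CO2 ratio 1:3 ⇒ n(CO2) = 4.45424 mol.
Reaction (3): CO2→H2O ratio 1:1 ⇒ n(H2O) = 4.45424 mol.
Mass of H2O = 4.45424 × 18.016 = 80.2476 g.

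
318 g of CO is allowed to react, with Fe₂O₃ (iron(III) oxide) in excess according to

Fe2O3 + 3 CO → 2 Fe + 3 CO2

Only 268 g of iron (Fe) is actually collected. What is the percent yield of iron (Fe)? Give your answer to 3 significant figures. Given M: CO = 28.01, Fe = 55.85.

n(CO) = 318.0 g / 28.01 g/mol = 11.35 mol.
From the equation the CO:Fe mole ratio is 3:2, so n(Fe) = 11.35 × 2/3 = 7.569 mol.
Mass of Fe = 7.569 mol × 55.85 g/mol = 422.7 g.
This is the theoretical yield. Percent yield = 268 g / 422.7 g × 100% = 63.40%.

63.4 %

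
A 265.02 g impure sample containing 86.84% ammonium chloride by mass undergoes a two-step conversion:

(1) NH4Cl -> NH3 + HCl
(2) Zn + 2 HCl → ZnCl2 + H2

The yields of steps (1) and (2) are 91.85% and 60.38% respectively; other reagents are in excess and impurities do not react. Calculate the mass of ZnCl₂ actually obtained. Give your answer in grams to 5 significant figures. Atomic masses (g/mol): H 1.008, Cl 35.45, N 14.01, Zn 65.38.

162.59 g

Pure NH4Cl = 265.02 × 0.8684 = 230.143 g.
M(NH4Cl) = 14.01 + 4(1.008) + 35.45 = 53.492 g/mol.
M(ZnCl2) = 65.38 + 2(35.45) = 136.28 g/mol.
n(NH4Cl) = 230.143 / 53.492 = 4.30239 mol.
Step 1 (NH4Cl:HCl = 1:1): theoretical n(HCl) = 4.30239 mol; at 91.85% yield, n(HCl) = 3.95174 mol.
Step 2 (HCl:ZnCl2 = 2:1): theoretical n(ZnCl2) = 1.97587 mol, so theoretical mass = 1.97587 × 136.28 = 269.272 g.
At 60.38% yield, actual mass of ZnCl2 = 269.272 × 0.6038 = 162.586 g.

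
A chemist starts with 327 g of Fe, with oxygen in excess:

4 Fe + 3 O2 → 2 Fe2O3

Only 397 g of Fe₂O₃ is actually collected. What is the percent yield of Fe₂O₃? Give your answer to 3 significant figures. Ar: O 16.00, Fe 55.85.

84.9 %

M(Fe) = 55.85 g/mol.
M(Fe2O3) = 2(55.85) + 3(16.00) = 159.70 g/mol.
n(Fe) = 327.0 g / 55.85 g/mol = 5.855 mol.
From the equation the Fe:Fe2O3 mole ratio is 4:2, so n(Fe2O3) = 5.855 × 2/4 = 2.927 mol.
Mass of Fe2O3 = 2.927 mol × 159.70 g/mol = 467.5 g.
This is the theoretical yield. Percent yield = 397 g / 467.5 g × 100% = 84.92%.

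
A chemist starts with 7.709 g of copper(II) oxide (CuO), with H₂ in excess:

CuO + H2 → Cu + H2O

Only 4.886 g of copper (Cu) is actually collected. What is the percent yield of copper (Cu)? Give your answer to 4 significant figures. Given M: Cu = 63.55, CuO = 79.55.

79.34 %

n(CuO) = 7.7090 g / 79.55 g/mol = 0.096908 mol.
From the equation the CuO:Cu mole ratio is 1:1, so n(Cu) = 0.096908 × 1/1 = 0.096908 mol.
Mass of Cu = 0.096908 mol × 63.55 g/mol = 6.1585 g.
This is the theoretical yield. Percent yield = 4.886 g / 6.1585 g × 100% = 79.338%.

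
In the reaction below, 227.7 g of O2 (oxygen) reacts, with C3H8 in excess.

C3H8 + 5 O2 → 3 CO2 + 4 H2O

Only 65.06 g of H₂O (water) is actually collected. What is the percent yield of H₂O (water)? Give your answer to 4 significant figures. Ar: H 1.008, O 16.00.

M(O2) = 2(16.00) = 32.00 g/mol.
M(H2O) = 2(1.008) + 16.00 = 18.016 g/mol.
n(O2) = 227.70 g / 32.00 g/mol = 7.1156 mol.
From the equation the O2:H2O mole ratio is 5:4, so n(H2O) = 7.1156 × 4/5 = 5.6925 mol.
Mass of H2O = 5.6925 mol × 18.016 g/mol = 102.56 g.
This is the theoretical yield. Percent yield = 65.06 g / 102.56 g × 100% = 63.438%.

63.44 %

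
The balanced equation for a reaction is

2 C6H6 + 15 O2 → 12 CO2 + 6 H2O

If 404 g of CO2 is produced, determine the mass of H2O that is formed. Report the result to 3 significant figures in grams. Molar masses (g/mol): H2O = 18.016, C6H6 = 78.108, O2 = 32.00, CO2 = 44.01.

82.7 g

n(CO2) = 404.0 g / 44.01 g/mol = 9.180 mol.
From the equation the CO2:H2O mole ratio is 12:6, so n(H2O) = 9.180 × 6/12 = 4.590 mol.
Mass of H2O = 4.590 mol × 18.016 g/mol = 82.69 g.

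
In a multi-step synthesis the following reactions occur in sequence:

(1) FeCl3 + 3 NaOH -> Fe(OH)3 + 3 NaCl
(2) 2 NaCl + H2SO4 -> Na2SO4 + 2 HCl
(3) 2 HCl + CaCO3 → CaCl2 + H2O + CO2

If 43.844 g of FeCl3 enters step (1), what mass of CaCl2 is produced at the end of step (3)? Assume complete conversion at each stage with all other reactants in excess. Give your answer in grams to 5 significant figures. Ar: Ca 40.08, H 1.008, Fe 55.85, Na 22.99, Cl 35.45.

M(FeCl3) = 55.85 + 3(35.45) = 162.20 g/mol.
M(CaCl2) = 40.08 + 2(35.45) = 110.98 g/mol.
n(FeCl3) = 43.844 / 162.20 = 0.270308 mol.
Reaction (1): FeCl3→NaCl ratio 1:3 ⇒ n(NaCl) = 0.810925 mol.
Reaction (2): NaCl→HCl ratio 2:2 ⇒ n(HCl) = 0.810925 mol.
Reaction (3): HCl→CaCl2 ratio 2:1 ⇒ n(CaCl2) = 0.405462 mol.
Mass of CaCl2 = 0.405462 × 110.98 = 44.9982 g.

44.998 g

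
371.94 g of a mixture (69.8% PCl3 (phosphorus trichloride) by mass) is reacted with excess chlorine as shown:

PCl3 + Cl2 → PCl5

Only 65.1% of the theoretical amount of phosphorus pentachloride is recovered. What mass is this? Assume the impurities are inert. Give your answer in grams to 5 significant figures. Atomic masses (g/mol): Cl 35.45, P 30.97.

256.27 g

Pure PCl3 available = 371.94 g × 0.698 = 259.614 g.
M(PCl3) = 30.97 + 3(35.45) = 137.32 g/mol.
M(PCl5) = 30.97 + 5(35.45) = 208.22 g/mol.
n(PCl3) = 259.614 g / 137.32 g/mol = 1.89058 mol.
From the equation the PCl3:PCl5 mole ratio is 1:1, so n(PCl5) = 1.89058 × 1/1 = 1.89058 mol.
Mass of PCl5 = 1.89058 mol × 208.22 g/mol = 393.656 g.
Actual mass collected = 393.656 g × 0.651 = 256.270 g.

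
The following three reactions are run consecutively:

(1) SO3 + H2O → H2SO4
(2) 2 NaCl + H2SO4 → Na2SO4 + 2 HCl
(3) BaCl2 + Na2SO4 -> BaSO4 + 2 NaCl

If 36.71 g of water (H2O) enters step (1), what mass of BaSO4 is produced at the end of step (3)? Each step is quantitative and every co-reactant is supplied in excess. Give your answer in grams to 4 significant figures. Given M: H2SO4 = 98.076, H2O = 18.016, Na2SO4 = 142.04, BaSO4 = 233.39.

n(H2O) = 36.71 / 18.016 = 2.0376 mol.
Reaction (1): H2O→H2SO4 ratio 1:1 ⇒ n(H2SO4) = 2.0376 mol.
Reaction (2): H2SO4→Na2SO4 ratio 1:1 ⇒ n(Na2SO4) = 2.0376 mol.
Reaction (3): Na2SO4→BaSO4 ratio 1:1 ⇒ n(BaSO4) = 2.0376 mol.
Mass of BaSO4 = 2.0376 × 233.39 = 475.56 g.

475.6 g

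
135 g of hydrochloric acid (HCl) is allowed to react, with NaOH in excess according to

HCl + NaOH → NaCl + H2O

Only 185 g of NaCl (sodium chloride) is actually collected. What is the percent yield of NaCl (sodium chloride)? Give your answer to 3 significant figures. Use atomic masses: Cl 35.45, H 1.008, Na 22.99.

M(HCl) = 1.008 + 35.45 = 36.458 g/mol.
M(NaCl) = 22.99 + 35.45 = 58.44 g/mol.
n(HCl) = 135.0 g / 36.458 g/mol = 3.703 mol.
From the equation the HCl:NaCl mole ratio is 1:1, so n(NaCl) = 3.703 × 1/1 = 3.703 mol.
Mass of NaCl = 3.703 mol × 58.44 g/mol = 216.4 g.
This is the theoretical yield. Percent yield = 185 g / 216.4 g × 100% = 85.49%.

85.5 %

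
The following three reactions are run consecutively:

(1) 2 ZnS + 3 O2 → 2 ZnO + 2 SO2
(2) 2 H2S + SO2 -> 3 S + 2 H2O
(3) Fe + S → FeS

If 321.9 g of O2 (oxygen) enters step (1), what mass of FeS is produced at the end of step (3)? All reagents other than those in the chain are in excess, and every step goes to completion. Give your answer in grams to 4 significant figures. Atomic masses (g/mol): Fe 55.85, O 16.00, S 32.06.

M(O2) = 2(16.00) = 32.00 g/mol.
M(FeS) = 55.85 + 32.06 = 87.91 g/mol.
n(O2) = 321.9 / 32.00 = 10.059 mol.
Reaction (1): O2→SO2 ratio 3:2 ⇒ n(SO2) = 6.7062 mol.
Reaction (2): SO2→S ratio 1:3 ⇒ n(S) = 20.119 mol.
Reaction (3): S→FeS ratio 1:1 ⇒ n(FeS) = 20.119 mol.
Mass of FeS = 20.119 × 87.91 = 1768.6 g.

1769 g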